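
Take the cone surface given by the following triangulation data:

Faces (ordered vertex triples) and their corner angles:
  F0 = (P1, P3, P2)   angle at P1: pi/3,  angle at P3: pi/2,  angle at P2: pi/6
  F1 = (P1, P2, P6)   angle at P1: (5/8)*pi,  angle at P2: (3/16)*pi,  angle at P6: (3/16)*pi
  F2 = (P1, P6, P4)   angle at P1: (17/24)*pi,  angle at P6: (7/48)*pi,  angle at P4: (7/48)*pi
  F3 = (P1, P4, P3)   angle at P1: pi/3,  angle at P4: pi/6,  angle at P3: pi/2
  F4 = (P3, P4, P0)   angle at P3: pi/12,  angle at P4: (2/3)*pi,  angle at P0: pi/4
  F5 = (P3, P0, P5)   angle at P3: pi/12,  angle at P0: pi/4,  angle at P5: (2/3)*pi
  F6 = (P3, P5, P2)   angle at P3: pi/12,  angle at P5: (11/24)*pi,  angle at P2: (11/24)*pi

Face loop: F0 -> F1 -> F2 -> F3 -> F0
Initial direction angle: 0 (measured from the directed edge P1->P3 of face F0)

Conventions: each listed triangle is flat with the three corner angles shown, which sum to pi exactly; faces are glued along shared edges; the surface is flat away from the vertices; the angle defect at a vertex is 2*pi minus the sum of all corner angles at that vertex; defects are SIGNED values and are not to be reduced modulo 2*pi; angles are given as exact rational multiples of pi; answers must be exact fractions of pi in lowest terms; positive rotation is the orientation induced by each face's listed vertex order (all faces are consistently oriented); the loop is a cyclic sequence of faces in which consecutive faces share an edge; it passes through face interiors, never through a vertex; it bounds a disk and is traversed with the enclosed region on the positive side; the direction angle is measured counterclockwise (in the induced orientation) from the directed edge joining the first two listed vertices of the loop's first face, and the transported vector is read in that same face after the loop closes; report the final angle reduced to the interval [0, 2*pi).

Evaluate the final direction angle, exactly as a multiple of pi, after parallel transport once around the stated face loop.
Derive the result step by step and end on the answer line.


enclosed vertex P1: corner angles sum to 2*pi, defect = 2*pi - 2*pi = 0
by Gauss-Bonnet the loop rotates the vector by the enclosed defect sum (positive orientation, mod 2*pi)
final angle = 0 + 0 = 0 (mod 2*pi)

Answer: final direction angle = 0


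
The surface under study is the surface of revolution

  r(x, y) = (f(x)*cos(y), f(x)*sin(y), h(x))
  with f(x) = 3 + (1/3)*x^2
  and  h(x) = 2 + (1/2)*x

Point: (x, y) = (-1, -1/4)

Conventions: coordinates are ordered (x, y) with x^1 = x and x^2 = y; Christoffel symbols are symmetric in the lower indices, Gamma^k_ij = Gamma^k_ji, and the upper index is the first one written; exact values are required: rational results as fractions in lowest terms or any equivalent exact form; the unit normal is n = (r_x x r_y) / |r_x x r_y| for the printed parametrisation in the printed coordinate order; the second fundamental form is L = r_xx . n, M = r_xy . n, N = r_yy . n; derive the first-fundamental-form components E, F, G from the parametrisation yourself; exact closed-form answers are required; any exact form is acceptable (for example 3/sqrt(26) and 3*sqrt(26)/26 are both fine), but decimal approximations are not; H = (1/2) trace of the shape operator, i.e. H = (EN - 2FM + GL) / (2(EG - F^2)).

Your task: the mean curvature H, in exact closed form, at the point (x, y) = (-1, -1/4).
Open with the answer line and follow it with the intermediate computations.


Answer: H = -99/500

f = 10/3, f' = -2/3, f'' = 2/3, h' = 1/2, h'' = 0
E = 25/36, F = 0, G = 100/9; answer radicand W^2 = 25/36
unnormalised second-form numerators: l = -1/3, m = 0, n = 5/3; L = l/sqrt(25/36), and similarly M = m/sqrt(W^2), N = n/sqrt(W^2)
H = (E*n - 2*F*m + G*l) / (2*(EG - F^2)*sqrt(W^2)); E*n - 2*F*m + G*l = -275/108, EG - F^2 = 625/81, so H = (-33/200)/sqrt(25/36)


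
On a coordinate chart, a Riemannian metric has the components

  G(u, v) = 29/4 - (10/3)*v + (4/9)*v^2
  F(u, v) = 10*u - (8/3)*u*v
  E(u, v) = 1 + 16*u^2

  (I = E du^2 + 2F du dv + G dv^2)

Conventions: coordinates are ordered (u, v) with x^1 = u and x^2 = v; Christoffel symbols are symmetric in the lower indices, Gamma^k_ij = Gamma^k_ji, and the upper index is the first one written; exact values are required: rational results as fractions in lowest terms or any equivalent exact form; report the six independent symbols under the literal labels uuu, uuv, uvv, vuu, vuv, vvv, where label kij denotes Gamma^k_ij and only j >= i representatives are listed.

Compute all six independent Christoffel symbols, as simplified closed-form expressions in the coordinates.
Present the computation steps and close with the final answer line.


E = 1 + 16*u^2; F = 10*u - (8/3)*u*v; G = 29/4 - (10/3)*v + (4/9)*v^2
Gamma^k_ij = (1/2) g^{kl} (d_i g_jl + d_j g_il - d_l g_ij), with g^inv = (1/(EG-F^2)) [[G, -F], [-F, E]]
first partials: E_u = 32*u, E_v = 0, F_u = 10 - (8/3)*v, F_v = -(8/3)*u, G_u = 0, G_v = -10/3 + (8/9)*v
D = EG - F^2 = 29/4 - (10/3)*v + (4/9)*v^2 + 16*u^2
expanded: Gamma^u_uu = (G E_u - 2F F_u + F E_v)/(2D), Gamma^u_uv = (G E_v - F G_u)/(2D), Gamma^u_vv = (2G F_v - G G_u - F G_v)/(2D), Gamma^v_uu = (2E F_u - E E_v - F E_u)/(2D), Gamma^v_uv = (E G_u - F E_v)/(2D), Gamma^v_vv = (E G_v - 2F F_v + F G_u)/(2D); substitute and cancel common factors

Answer: Gamma_uuu = 576*u/(576*u^2 + 16*v^2 - 120*v + 261), Gamma_uuv = 0, Gamma_uvv = -96*u/(576*u^2 + 16*v^2 - 120*v + 261), Gamma_vuu = (360 - 96*v)/(576*u^2 + 16*v^2 - 120*v + 261), Gamma_vuv = 0, Gamma_vvv = (16*v - 60)/(576*u^2 + 16*v^2 - 120*v + 261)


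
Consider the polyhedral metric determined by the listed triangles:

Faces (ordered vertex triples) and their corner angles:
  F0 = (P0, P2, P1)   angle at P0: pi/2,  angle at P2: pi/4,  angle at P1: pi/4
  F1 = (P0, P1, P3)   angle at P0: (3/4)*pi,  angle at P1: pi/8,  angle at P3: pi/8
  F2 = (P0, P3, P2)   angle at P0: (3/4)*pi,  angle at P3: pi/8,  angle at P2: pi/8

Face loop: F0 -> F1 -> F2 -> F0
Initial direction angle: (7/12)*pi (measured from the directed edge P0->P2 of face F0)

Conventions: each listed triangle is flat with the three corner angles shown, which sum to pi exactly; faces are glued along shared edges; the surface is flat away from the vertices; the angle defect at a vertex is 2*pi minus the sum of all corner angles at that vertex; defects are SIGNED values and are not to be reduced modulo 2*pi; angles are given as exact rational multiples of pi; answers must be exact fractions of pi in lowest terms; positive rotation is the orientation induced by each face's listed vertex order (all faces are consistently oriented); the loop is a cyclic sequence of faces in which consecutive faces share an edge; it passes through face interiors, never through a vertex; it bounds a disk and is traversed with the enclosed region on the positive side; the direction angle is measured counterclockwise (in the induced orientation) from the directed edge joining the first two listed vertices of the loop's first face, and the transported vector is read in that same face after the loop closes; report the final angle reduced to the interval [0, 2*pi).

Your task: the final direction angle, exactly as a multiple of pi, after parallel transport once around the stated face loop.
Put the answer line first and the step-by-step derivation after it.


Answer: final direction angle = (7/12)*pi

enclosed vertex P0: corner angles sum to 2*pi, defect = 2*pi - 2*pi = 0
transport around the loop rotates by the sum of enclosed defects; add to the initial angle mod 2*pi
final angle = (7/12)*pi + 0 = (7/12)*pi (mod 2*pi)


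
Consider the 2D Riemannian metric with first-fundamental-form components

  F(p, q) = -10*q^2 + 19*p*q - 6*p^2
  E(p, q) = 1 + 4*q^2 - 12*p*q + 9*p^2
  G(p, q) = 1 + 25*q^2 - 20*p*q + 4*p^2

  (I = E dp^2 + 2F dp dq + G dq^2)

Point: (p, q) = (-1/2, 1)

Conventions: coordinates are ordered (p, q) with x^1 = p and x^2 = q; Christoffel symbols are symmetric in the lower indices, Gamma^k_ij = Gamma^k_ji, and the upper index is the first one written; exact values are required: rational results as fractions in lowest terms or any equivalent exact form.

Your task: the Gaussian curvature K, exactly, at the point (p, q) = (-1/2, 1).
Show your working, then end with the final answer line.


E = 53/4, F = -21, G = 37, EG - F^2 = 197/4 at the point
E_p = -21, E_q = 14, F_p = 25, F_q = -59/2, G_p = -24, G_q = 60
E_qq = 8, F_pq = 19, G_pp = 8
Using the Brioschi determinant formula for K from the metric derivatives:
M1 = [[-E_qq/2 + F_pq - G_pp/2, E_p/2, F_p - E_q/2], [F_q - G_p/2, E, F], [G_q/2, F, G]] = [[11, -21/2, 18], [-35/2, 53/4, -21], [30, -21, 37]]; det M1 = -182
M2 = [[0, E_q/2, G_p/2], [E_q/2, E, F], [G_p/2, F, G]] = [[0, 7, -12], [7, 53/4, -21], [-12, -21, 37]]; det M2 = -193
det M1 - det M2 = 11; K = 11 / (197/4)^2 = 176/38809

Answer: K = 176/38809


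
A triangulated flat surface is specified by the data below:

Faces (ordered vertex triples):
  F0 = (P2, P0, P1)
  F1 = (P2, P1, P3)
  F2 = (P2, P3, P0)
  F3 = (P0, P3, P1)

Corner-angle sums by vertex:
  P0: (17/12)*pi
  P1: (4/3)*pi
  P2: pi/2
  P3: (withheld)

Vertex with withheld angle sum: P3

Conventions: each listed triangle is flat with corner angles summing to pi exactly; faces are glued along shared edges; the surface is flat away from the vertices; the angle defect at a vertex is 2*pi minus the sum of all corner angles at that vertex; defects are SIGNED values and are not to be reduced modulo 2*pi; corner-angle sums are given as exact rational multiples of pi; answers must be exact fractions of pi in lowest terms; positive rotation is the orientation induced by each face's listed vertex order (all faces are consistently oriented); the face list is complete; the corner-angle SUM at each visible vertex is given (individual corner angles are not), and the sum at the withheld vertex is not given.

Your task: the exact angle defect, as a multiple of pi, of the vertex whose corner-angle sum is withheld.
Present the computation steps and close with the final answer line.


V = 4, E = 6, F = 4; chi = V - E + F = 2
Gauss-Bonnet: total defect = 2*pi*chi = 4*pi; visible defects sum to (11/4)*pi

Answer: defect(P3) = (5/4)*pi


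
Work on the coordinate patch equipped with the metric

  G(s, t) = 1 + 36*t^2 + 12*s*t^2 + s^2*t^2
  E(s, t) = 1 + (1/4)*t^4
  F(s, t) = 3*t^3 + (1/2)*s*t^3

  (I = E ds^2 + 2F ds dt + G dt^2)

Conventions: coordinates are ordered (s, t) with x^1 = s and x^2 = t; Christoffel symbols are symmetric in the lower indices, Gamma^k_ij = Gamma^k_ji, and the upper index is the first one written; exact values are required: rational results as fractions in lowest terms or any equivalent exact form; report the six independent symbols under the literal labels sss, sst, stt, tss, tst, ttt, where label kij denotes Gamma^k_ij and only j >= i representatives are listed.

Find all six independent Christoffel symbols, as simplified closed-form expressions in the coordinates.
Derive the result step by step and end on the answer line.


E = 1 + (1/4)*t^4; F = 3*t^3 + (1/2)*s*t^3; G = 1 + 36*t^2 + 12*s*t^2 + s^2*t^2
Gamma^k_ij = (1/2) g^{kl} (d_i g_jl + d_j g_il - d_l g_ij), with g^inv = (1/(EG-F^2)) [[G, -F], [-F, E]]
first partials: E_s = 0, E_t = t^3, F_s = (1/2)*t^3, F_t = 9*t^2 + (3/2)*s*t^2, G_s = 12*t^2 + 2*s*t^2, G_t = 72*t + 24*s*t + 2*s^2*t
D = EG - F^2 = 1 + 36*t^2 + 12*s*t^2 + (1/4)*t^4 + s^2*t^2
expanded: Gamma^s_ss = (G E_s - 2F F_s + F E_t)/(2D), Gamma^s_st = (G E_t - F G_s)/(2D), Gamma^s_tt = (2G F_t - G G_s - F G_t)/(2D), Gamma^t_ss = (2E F_s - E E_t - F E_s)/(2D), Gamma^t_st = (E G_s - F E_t)/(2D), Gamma^t_tt = (E G_t - 2F F_t + F G_s)/(2D); substitute and cancel common factors

Answer: Gamma_sss = 0, Gamma_sst = 2*t^3/(4*s^2*t^2 + 48*s*t^2 + t^4 + 144*t^2 + 4), Gamma_stt = (2*s*t^2 + 12*t^2)/(4*s^2*t^2 + 48*s*t^2 + t^4 + 144*t^2 + 4), Gamma_tss = 0, Gamma_tst = (4*s*t^2 + 24*t^2)/(4*s^2*t^2 + 48*s*t^2 + t^4 + 144*t^2 + 4), Gamma_ttt = (4*s^2*t + 48*s*t + 144*t)/(4*s^2*t^2 + 48*s*t^2 + t^4 + 144*t^2 + 4)


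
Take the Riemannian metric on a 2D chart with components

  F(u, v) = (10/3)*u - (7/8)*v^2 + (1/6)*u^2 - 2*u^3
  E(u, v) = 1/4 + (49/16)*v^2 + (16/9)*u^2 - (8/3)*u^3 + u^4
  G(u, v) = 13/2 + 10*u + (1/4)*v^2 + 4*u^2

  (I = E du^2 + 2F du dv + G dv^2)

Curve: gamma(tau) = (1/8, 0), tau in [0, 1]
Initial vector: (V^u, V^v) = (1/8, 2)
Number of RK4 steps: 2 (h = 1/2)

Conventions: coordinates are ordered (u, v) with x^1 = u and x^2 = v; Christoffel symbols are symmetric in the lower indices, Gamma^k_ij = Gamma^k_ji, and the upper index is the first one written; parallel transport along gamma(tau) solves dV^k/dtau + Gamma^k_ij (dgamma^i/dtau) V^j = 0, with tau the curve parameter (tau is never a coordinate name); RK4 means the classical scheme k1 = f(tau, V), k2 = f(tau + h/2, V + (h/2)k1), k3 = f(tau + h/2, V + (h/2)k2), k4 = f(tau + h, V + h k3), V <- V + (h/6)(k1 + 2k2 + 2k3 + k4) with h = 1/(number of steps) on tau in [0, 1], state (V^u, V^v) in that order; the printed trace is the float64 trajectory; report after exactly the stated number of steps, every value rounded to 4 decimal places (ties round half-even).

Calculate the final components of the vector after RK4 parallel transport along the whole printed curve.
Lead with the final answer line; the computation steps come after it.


Answer: V^u = 0.1250, V^v = 2.0000

gamma'(tau) = (0, 0); f(tau, V)^k = -Gamma^k_ij(gamma(tau)) gamma'^i(tau) V^j; h = 1/2; intermediate values shown to 6 dp
curve data and Christoffel symbols at the stage parameters:
  tau = 0.000000: gamma = (0.125000, 0.000000), gamma' = (0.000000, 0.000000); Gamma_uuu = -0.043173, Gamma_uuv = -1.166261, Gamma_uvv = -21.935944, Gamma_vuu = 0.422295, Gamma_vuv = 0.766006, Gamma_vvv = 1.166261
  tau = 0.250000: gamma = (0.125000, 0.000000), gamma' = (0.000000, 0.000000); Gamma_uuu = -0.043173, Gamma_uuv = -1.166261, Gamma_uvv = -21.935944, Gamma_vuu = 0.422295, Gamma_vuv = 0.766006, Gamma_vvv = 1.166261
  tau = 0.500000: gamma = (0.125000, 0.000000), gamma' = (0.000000, 0.000000); Gamma_uuu = -0.043173, Gamma_uuv = -1.166261, Gamma_uvv = -21.935944, Gamma_vuu = 0.422295, Gamma_vuv = 0.766006, Gamma_vvv = 1.166261
  tau = 0.750000: gamma = (0.125000, 0.000000), gamma' = (0.000000, 0.000000); Gamma_uuu = -0.043173, Gamma_uuv = -1.166261, Gamma_uvv = -21.935944, Gamma_vuu = 0.422295, Gamma_vuv = 0.766006, Gamma_vvv = 1.166261
  tau = 1.000000: gamma = (0.125000, 0.000000), gamma' = (0.000000, 0.000000); Gamma_uuu = -0.043173, Gamma_uuv = -1.166261, Gamma_uvv = -21.935944, Gamma_vuu = 0.422295, Gamma_vuv = 0.766006, Gamma_vvv = 1.166261
step 0: V^u = 0.1250, V^v = 2.0000
step 1: k1 = (0.000000, 0.000000), k2 = (0.000000, 0.000000), k3 = (0.000000, 0.000000), k4 = (0.000000, 0.000000); V <- V + (h/6)(k1 + 2k2 + 2k3 + k4): V^u = 0.1250, V^v = 2.0000
step 2: k1 = (0.000000, 0.000000), k2 = (0.000000, 0.000000), k3 = (0.000000, 0.000000), k4 = (0.000000, 0.000000); V <- V + (h/6)(k1 + 2k2 + 2k3 + k4): V^u = 0.1250, V^v = 2.0000


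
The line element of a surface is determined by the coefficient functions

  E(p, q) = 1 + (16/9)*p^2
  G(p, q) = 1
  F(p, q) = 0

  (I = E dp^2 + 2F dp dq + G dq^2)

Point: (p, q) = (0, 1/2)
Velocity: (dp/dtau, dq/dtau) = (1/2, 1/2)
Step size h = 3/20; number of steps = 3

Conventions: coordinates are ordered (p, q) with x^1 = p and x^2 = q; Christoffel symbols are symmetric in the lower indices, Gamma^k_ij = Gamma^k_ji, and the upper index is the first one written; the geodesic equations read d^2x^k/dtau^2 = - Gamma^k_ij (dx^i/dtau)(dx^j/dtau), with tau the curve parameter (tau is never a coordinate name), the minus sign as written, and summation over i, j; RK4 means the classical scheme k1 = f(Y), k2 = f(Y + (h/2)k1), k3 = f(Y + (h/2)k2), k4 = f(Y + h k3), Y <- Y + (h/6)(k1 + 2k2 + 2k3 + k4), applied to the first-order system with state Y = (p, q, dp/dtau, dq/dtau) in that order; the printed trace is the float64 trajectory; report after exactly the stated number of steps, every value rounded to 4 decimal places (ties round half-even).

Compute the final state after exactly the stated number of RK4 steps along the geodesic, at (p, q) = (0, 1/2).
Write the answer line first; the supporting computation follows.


Answer: p = 0.2218, q = 0.7250, dp/dtau = 0.4795, dq/dtau = 0.5000

f(Y) = (dp/dtau, dq/dtau, -Gamma^p_ij Y'^i Y'^j, -Gamma^q_ij Y'^i Y'^j) with the Gammas evaluated at the stage position; h = 0.150000; intermediate values shown to 6 dp
step 0: p = 0.0000, q = 0.5000, dp/dtau = 0.5000, dq/dtau = 0.5000
step 1:
  k1: at (p, q) = (0.000000, 0.500000), (dp/dtau, dq/dtau) = (0.500000, 0.500000); Gamma_ppp = 0.000000, Gamma_ppq = 0.000000, Gamma_pqq = 0.000000, Gamma_qpp = 0.000000, Gamma_qpq = 0.000000, Gamma_qqq = 0.000000; k1 = (0.500000, 0.500000, 0.000000, 0.000000)
  k2: at (p, q) = (0.037500, 0.537500), (dp/dtau, dq/dtau) = (0.500000, 0.500000); Gamma_ppp = 0.066500, Gamma_ppq = 0.000000, Gamma_pqq = 0.000000, Gamma_qpp = 0.000000, Gamma_qpq = 0.000000, Gamma_qqq = 0.000000; k2 = (0.500000, 0.500000, -0.016625, 0.000000)
  k3: at (p, q) = (0.037500, 0.537500), (dp/dtau, dq/dtau) = (0.498753, 0.500000); Gamma_ppp = 0.066500, Gamma_ppq = 0.000000, Gamma_pqq = 0.000000, Gamma_qpp = 0.000000, Gamma_qpq = 0.000000, Gamma_qqq = 0.000000; k3 = (0.498753, 0.500000, -0.016542, 0.000000)
  k4: at (p, q) = (0.074813, 0.575000), (dp/dtau, dq/dtau) = (0.497519, 0.500000); Gamma_ppp = 0.131690, Gamma_ppq = 0.000000, Gamma_pqq = 0.000000, Gamma_qpp = 0.000000, Gamma_qpq = 0.000000, Gamma_qqq = 0.000000; k4 = (0.497519, 0.500000, -0.032597, 0.000000)
  Y <- Y + (h/6)(k1 + 2k2 + 2k3 + k4): p = 0.0749, q = 0.5750, dp/dtau = 0.4975, dq/dtau = 0.5000
step 2:
  k1: at (p, q) = (0.074876, 0.575000), (dp/dtau, dq/dtau) = (0.497527, 0.500000); Gamma_ppp = 0.131799, Gamma_ppq = 0.000000, Gamma_pqq = 0.000000, Gamma_qpp = 0.000000, Gamma_qpq = 0.000000, Gamma_qqq = 0.000000; k1 = (0.497527, 0.500000, -0.032624, 0.000000)
  k2: at (p, q) = (0.112190, 0.612500), (dp/dtau, dq/dtau) = (0.495080, 0.500000); Gamma_ppp = 0.195084, Gamma_ppq = 0.000000, Gamma_pqq = 0.000000, Gamma_qpp = 0.000000, Gamma_qpq = 0.000000, Gamma_qqq = 0.000000; k2 = (0.495080, 0.500000, -0.047816, 0.000000)
  k3: at (p, q) = (0.112007, 0.612500), (dp/dtau, dq/dtau) = (0.493941, 0.500000); Gamma_ppp = 0.194779, Gamma_ppq = 0.000000, Gamma_pqq = 0.000000, Gamma_qpp = 0.000000, Gamma_qpq = 0.000000, Gamma_qqq = 0.000000; k3 = (0.493941, 0.500000, -0.047522, 0.000000)
  k4: at (p, q) = (0.148967, 0.650000), (dp/dtau, dq/dtau) = (0.490398, 0.500000); Gamma_ppp = 0.254778, Gamma_ppq = 0.000000, Gamma_pqq = 0.000000, Gamma_qpp = 0.000000, Gamma_qpq = 0.000000, Gamma_qqq = 0.000000; k4 = (0.490398, 0.500000, -0.061272, 0.000000)
  Y <- Y + (h/6)(k1 + 2k2 + 2k3 + k4): p = 0.1490, q = 0.6500, dp/dtau = 0.4904, dq/dtau = 0.5000
step 3:
  k1: at (p, q) = (0.149025, 0.650000), (dp/dtau, dq/dtau) = (0.490412, 0.500000); Gamma_ppp = 0.254870, Gamma_ppq = 0.000000, Gamma_pqq = 0.000000, Gamma_qpp = 0.000000, Gamma_qpq = 0.000000, Gamma_qqq = 0.000000; k1 = (0.490412, 0.500000, -0.061297, 0.000000)
  k2: at (p, q) = (0.185806, 0.687500), (dp/dtau, dq/dtau) = (0.485815, 0.500000); Gamma_ppp = 0.311220, Gamma_ppq = 0.000000, Gamma_pqq = 0.000000, Gamma_qpp = 0.000000, Gamma_qpq = 0.000000, Gamma_qqq = 0.000000; k2 = (0.485815, 0.500000, -0.073453, 0.000000)
  k3: at (p, q) = (0.185461, 0.687500), (dp/dtau, dq/dtau) = (0.484903, 0.500000); Gamma_ppp = 0.310709, Gamma_ppq = 0.000000, Gamma_pqq = 0.000000, Gamma_qpp = 0.000000, Gamma_qpq = 0.000000, Gamma_qqq = 0.000000; k3 = (0.484903, 0.500000, -0.073057, 0.000000)
  k4: at (p, q) = (0.221760, 0.725000), (dp/dtau, dq/dtau) = (0.479454, 0.500000); Gamma_ppp = 0.362544, Gamma_ppq = 0.000000, Gamma_pqq = 0.000000, Gamma_qpp = 0.000000, Gamma_qpq = 0.000000, Gamma_qqq = 0.000000; k4 = (0.479454, 0.500000, -0.083340, 0.000000)
  Y <- Y + (h/6)(k1 + 2k2 + 2k3 + k4): p = 0.2218, q = 0.7250, dp/dtau = 0.4795, dq/dtau = 0.5000


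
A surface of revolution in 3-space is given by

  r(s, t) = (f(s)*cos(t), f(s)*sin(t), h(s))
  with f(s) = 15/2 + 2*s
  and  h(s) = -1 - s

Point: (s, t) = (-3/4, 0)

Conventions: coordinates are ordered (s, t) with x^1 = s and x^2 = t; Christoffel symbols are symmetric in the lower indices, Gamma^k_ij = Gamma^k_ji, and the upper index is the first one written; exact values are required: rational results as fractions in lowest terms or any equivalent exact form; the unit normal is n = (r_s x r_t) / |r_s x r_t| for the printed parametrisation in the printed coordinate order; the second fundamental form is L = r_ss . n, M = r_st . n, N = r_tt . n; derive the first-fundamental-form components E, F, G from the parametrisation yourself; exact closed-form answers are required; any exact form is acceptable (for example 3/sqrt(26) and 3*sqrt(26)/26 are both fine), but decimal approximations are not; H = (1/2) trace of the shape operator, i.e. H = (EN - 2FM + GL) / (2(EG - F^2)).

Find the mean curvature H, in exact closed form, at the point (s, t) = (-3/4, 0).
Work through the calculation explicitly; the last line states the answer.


f = 6, f' = 2, f'' = 0, h' = -1, h'' = 0
E = 5, F = 0, G = 36; answer radicand W^2 = 5
unnormalised second-form numerators: l = 0, m = 0, n = -6; L = l/sqrt(5), and similarly M = m/sqrt(W^2), N = n/sqrt(W^2)
H = (E*n - 2*F*m + G*l) / (2*(EG - F^2)*sqrt(W^2)); E*n - 2*F*m + G*l = -30, EG - F^2 = 180, so H = (-1/12)/sqrt(5)

Answer: H = -sqrt(5)/60


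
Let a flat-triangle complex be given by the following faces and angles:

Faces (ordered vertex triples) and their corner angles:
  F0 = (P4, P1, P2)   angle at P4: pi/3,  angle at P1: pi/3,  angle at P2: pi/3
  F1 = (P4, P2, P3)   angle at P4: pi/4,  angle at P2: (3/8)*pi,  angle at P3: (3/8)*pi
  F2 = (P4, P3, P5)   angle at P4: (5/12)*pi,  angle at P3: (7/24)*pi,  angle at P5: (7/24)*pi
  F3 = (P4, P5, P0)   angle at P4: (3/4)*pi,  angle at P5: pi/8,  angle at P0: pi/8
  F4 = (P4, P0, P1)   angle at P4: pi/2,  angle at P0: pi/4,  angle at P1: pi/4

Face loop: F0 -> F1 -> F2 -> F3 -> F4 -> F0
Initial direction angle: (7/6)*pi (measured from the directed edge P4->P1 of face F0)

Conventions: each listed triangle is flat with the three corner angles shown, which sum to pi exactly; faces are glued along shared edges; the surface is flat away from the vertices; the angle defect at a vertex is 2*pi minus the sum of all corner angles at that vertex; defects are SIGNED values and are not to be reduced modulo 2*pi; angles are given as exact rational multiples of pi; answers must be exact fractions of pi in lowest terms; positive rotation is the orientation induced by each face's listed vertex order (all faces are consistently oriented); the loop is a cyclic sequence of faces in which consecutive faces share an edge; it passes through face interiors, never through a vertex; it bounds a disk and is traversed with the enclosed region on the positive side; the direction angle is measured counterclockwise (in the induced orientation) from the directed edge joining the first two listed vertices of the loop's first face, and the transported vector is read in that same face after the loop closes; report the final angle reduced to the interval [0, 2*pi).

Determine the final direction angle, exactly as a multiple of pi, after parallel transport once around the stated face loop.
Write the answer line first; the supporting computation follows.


Answer: final direction angle = (11/12)*pi

enclosed vertex P4: corner angles sum to (9/4)*pi, defect = 2*pi - (9/4)*pi = -pi/4
the final direction is the initial angle plus the enclosed defects, taken mod 2*pi in the induced orientation
final angle = (7/6)*pi - pi/4 = (11/12)*pi (mod 2*pi)


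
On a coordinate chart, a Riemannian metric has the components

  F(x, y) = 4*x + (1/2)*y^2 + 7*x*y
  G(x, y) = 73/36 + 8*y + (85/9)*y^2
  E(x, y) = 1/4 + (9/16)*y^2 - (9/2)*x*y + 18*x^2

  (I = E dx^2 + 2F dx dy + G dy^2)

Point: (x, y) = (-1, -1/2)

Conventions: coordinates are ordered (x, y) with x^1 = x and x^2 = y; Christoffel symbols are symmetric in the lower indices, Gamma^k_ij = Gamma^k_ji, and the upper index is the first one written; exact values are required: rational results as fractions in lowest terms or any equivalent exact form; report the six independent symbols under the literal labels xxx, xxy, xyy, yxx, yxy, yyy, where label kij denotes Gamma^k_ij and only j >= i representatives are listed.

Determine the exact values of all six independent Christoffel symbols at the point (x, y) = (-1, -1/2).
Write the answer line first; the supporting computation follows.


Answer: Gamma_xxx = -16389/14138, Gamma_xxy = 882/7069, Gamma_xyy = -3672/7069, Gamma_yxx = -553599/113104, Gamma_yxy = 1701/14138, Gamma_yyy = -16669/7069

E = 1033/64, F = -3/8, G = 7/18 at the point
E_x = -135/4, E_y = 63/16, F_x = 1/2, F_y = -15/2, G_x = 0, G_y = -13/9
EG - F^2 = 7069/1152;  g^inv = (1152/7069) * [[7/18, 3/8], [3/8, 1033/64]]
first-kind symbols [ij,l] = (1/2)(d_i g_jl + d_j g_il - d_l g_ij): [xx,x] = E_x/2 = -135/8, [xx,y] = F_x - E_y/2 = -47/32, [xy,x] = E_y/2 = 63/32, [xy,y] = G_x/2 = 0, [yy,x] = F_y - G_x/2 = -15/2, [yy,y] = G_y/2 = -13/18
Gamma^x_ij = (G*[ij,x] - F*[ij,y])/(EG - F^2), Gamma^y_ij = (E*[ij,y] - F*[ij,x])/(EG - F^2)


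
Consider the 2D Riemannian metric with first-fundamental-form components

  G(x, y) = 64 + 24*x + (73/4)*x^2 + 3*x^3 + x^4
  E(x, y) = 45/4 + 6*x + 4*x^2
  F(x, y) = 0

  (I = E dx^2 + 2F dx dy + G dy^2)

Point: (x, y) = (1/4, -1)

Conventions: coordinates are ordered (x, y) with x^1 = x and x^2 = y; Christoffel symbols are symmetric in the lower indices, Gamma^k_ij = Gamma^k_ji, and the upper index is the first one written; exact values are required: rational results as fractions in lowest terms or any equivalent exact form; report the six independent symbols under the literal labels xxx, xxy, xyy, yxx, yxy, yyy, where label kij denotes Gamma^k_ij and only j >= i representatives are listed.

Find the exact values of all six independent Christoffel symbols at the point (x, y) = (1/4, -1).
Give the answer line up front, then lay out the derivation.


Answer: Gamma_xxx = 4/13, Gamma_xxy = 0, Gamma_xyy = -135/104, Gamma_yxx = 0, Gamma_yxy = 32/135, Gamma_yyy = 0

E = 13, F = 0, G = 18225/256 at the point
E_x = 8, E_y = 0, F_x = 0, F_y = 0, G_x = 135/4, G_y = 0
EG - F^2 = 236925/256;  g^inv = (256/236925) * [[18225/256, 0], [0, 13]]
first-kind symbols [ij,l] = (1/2)(d_i g_jl + d_j g_il - d_l g_ij): [xx,x] = E_x/2 = 4, [xx,y] = F_x - E_y/2 = 0, [xy,x] = E_y/2 = 0, [xy,y] = G_x/2 = 135/8, [yy,x] = F_y - G_x/2 = -135/8, [yy,y] = G_y/2 = 0
Gamma^x_ij = (G*[ij,x] - F*[ij,y])/(EG - F^2), Gamma^y_ij = (E*[ij,y] - F*[ij,x])/(EG - F^2)


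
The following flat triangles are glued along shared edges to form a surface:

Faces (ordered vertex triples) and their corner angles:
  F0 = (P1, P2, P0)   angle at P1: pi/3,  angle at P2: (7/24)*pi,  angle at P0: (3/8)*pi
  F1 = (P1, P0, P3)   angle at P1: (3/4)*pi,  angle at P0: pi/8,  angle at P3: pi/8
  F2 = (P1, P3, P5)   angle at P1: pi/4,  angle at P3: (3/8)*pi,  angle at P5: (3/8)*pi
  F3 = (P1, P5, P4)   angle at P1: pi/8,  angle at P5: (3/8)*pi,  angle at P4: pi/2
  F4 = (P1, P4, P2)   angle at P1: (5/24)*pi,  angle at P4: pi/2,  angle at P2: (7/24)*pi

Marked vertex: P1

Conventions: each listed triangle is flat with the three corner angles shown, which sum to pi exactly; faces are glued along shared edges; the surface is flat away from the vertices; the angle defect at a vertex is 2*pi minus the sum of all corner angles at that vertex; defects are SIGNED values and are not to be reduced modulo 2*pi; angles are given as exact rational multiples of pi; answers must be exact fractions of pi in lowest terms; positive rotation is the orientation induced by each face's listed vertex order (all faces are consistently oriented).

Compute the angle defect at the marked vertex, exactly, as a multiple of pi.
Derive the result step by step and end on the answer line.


Sum of corner angles at P1: (5/3)*pi
defect = 2*pi - (5/3)*pi

Answer: defect(P1) = pi/3


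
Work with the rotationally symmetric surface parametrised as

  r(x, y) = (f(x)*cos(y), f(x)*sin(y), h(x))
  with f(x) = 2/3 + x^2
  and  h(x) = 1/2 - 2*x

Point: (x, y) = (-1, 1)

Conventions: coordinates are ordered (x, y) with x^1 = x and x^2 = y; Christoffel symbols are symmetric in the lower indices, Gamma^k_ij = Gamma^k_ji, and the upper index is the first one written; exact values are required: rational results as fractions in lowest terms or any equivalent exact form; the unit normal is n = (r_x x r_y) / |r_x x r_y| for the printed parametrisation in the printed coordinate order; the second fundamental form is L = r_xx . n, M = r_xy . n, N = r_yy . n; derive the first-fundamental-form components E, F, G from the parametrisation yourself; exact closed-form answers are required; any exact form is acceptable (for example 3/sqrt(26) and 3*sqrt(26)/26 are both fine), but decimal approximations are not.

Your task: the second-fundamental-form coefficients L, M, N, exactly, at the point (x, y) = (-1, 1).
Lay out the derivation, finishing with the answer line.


f = 5/3, f' = -2, f'' = 2, h' = -2, h'' = 0
E = 8, F = 0, G = 25/9; answer radicand W^2 = 8
unnormalised second-form numerators: l = 4, m = 0, n = -10/3; L = l/sqrt(8), and similarly M = m/sqrt(W^2), N = n/sqrt(W^2)

Answer: L = sqrt(2), M = 0, N = -5*sqrt(2)/6


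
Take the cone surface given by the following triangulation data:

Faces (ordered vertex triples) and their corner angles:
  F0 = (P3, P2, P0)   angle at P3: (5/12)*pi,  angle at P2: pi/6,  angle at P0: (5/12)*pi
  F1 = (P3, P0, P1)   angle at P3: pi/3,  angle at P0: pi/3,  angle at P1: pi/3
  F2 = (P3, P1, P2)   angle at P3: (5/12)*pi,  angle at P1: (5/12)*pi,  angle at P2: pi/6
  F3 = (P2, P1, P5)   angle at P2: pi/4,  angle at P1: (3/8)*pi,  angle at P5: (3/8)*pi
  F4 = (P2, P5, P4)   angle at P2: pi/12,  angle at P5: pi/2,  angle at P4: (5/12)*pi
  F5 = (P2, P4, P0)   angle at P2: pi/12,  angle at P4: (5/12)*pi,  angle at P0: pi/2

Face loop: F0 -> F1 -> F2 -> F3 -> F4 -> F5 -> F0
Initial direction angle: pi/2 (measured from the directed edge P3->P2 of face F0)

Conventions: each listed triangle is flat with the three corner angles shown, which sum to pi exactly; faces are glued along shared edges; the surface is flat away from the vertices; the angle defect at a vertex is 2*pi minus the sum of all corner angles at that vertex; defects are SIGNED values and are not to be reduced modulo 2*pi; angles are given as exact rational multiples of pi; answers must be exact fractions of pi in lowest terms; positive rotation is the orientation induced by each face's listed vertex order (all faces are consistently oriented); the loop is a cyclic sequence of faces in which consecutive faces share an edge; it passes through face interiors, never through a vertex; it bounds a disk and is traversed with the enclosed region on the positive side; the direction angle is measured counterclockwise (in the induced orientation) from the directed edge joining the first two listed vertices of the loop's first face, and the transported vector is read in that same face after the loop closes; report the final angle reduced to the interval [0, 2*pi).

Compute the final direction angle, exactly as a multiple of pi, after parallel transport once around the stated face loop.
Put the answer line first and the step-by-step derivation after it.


Answer: final direction angle = (7/12)*pi

enclosed vertex P2: corner angles sum to (3/4)*pi, defect = 2*pi - (3/4)*pi = (5/4)*pi
enclosed vertex P3: corner angles sum to (7/6)*pi, defect = 2*pi - (7/6)*pi = (5/6)*pi
by Gauss-Bonnet the loop rotates the vector by the enclosed defect sum (positive orientation, mod 2*pi)
final angle = pi/2 + (25/12)*pi = (7/12)*pi (mod 2*pi)


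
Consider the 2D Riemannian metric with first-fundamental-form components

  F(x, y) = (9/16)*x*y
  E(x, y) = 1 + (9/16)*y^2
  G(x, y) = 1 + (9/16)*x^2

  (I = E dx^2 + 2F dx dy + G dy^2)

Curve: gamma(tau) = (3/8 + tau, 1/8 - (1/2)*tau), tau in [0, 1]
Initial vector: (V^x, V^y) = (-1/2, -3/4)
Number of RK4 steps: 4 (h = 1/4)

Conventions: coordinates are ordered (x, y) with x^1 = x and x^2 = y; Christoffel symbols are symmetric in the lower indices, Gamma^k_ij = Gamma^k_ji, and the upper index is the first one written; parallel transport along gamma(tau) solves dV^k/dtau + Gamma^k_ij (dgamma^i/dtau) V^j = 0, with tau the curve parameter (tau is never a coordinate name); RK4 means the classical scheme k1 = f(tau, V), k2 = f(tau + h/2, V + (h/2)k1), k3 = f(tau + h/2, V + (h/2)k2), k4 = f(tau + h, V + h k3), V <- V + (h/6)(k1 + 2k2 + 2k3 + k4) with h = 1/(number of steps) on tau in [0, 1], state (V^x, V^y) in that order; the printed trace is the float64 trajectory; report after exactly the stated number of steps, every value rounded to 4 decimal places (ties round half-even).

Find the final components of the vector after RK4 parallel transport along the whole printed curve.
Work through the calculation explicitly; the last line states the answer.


gamma'(tau) = (1, -1/2); f(tau, V)^k = -Gamma^k_ij(gamma(tau)) gamma'^i(tau) V^j; h = 1/4; intermediate values shown to 6 dp
curve data and Christoffel symbols at the stage parameters:
  tau = 0.000000: gamma = (0.375000, 0.125000), gamma' = (1.000000, -0.500000); Gamma_xxx = 0.000000, Gamma_xxy = 0.064632, Gamma_xyy = 0.000000, Gamma_yxx = 0.000000, Gamma_yxy = 0.193896, Gamma_yyy = 0.000000
  tau = 0.125000: gamma = (0.500000, 0.062500), gamma' = (1.000000, -0.500000); Gamma_xxx = 0.000000, Gamma_xxy = 0.030763, Gamma_xyy = 0.000000, Gamma_yxx = 0.000000, Gamma_yxy = 0.246101, Gamma_yyy = 0.000000
  tau = 0.250000: gamma = (0.625000, 0.000000), gamma' = (1.000000, -0.500000); Gamma_xxx = 0.000000, Gamma_xxy = 0.000000, Gamma_xyy = 0.000000, Gamma_yxx = 0.000000, Gamma_yxy = 0.288231, Gamma_yyy = 0.000000
  tau = 0.375000: gamma = (0.750000, -0.062500), gamma' = (1.000000, -0.500000); Gamma_xxx = 0.000000, Gamma_xxy = -0.026662, Gamma_xyy = 0.000000, Gamma_yxx = 0.000000, Gamma_yxy = 0.319941, Gamma_yyy = 0.000000
  tau = 0.500000: gamma = (0.875000, -0.125000), gamma' = (1.000000, -0.500000); Gamma_xxx = 0.000000, Gamma_xxy = -0.048847, Gamma_xyy = 0.000000, Gamma_yxx = 0.000000, Gamma_yxy = 0.341927, Gamma_yyy = 0.000000
  tau = 0.625000: gamma = (1.000000, -0.187500), gamma' = (1.000000, -0.500000); Gamma_xxx = 0.000000, Gamma_xxy = -0.066656, Gamma_xyy = 0.000000, Gamma_yxx = 0.000000, Gamma_yxy = 0.355501, Gamma_yyy = 0.000000
  tau = 0.750000: gamma = (1.125000, -0.250000), gamma' = (1.000000, -0.500000); Gamma_xxx = 0.000000, Gamma_xxy = -0.080492, Gamma_xyy = 0.000000, Gamma_yxx = 0.000000, Gamma_yxy = 0.362214, Gamma_yyy = 0.000000
  tau = 0.875000: gamma = (1.250000, -0.312500), gamma' = (1.000000, -0.500000); Gamma_xxx = 0.000000, Gamma_xxy = -0.090898, Gamma_xyy = 0.000000, Gamma_yxx = 0.000000, Gamma_yxy = 0.363590, Gamma_yyy = 0.000000
  tau = 1.000000: gamma = (1.375000, -0.375000), gamma' = (1.000000, -0.500000); Gamma_xxx = 0.000000, Gamma_xxy = -0.098450, Gamma_xyy = 0.000000, Gamma_yxx = 0.000000, Gamma_yxy = 0.360985, Gamma_yyy = 0.000000
step 0: V^x = -0.5000, V^y = -0.7500
step 1: k1 = (0.032316, 0.096948), k2 = (0.015071, 0.120565), k3 = (0.014947, 0.119574), k4 = (0.000000, 0.136038); V <- V + (h/6)(k1 + 2k2 + 2k3 + k4): V^x = -0.4962, V^y = -0.7203
step 2: k1 = (0.000000, 0.136104), k2 = (-0.012136, 0.145634), k3 = (-0.012084, 0.145011), k4 = (-0.021221, 0.148547); V <- V + (h/6)(k1 + 2k2 + 2k3 + k4): V^x = -0.4991, V^y = -0.6842
step 3: k1 = (-0.021232, 0.148626), k2 = (-0.027647, 0.147450), k3 = (-0.027630, 0.147360), k4 = (-0.031744, 0.142849); V <- V + (h/6)(k1 + 2k2 + 2k3 + k4): V^x = -0.5059, V^y = -0.6475
step 4: k1 = (-0.031758, 0.142913), k2 = (-0.034060, 0.136239), k3 = (-0.034122, 0.136490), k4 = (-0.035065, 0.128570); V <- V + (h/6)(k1 + 2k2 + 2k3 + k4): V^x = -0.5143, V^y = -0.6134

Answer: V^x = -0.5143, V^y = -0.6134


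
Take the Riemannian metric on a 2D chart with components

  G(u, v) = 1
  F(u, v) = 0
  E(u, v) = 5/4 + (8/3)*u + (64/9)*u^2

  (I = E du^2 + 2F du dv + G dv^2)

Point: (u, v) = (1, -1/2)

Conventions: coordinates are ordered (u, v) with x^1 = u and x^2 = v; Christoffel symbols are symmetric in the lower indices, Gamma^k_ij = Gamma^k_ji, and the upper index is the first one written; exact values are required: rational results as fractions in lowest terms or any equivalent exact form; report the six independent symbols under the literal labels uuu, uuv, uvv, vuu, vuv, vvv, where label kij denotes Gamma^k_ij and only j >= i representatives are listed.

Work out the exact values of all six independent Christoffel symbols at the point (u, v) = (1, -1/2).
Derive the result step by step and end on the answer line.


E = 397/36, F = 0, G = 1 at the point
E_u = 152/9, E_v = 0, F_u = 0, F_v = 0, G_u = 0, G_v = 0
EG - F^2 = 397/36;  g^inv = (36/397) * [[1, 0], [0, 397/36]]
first-kind symbols [ij,l] = (1/2)(d_i g_jl + d_j g_il - d_l g_ij): [uu,u] = E_u/2 = 76/9, [uu,v] = F_u - E_v/2 = 0, [uv,u] = E_v/2 = 0, [uv,v] = G_u/2 = 0, [vv,u] = F_v - G_u/2 = 0, [vv,v] = G_v/2 = 0
Gamma^u_ij = (G*[ij,u] - F*[ij,v])/(EG - F^2), Gamma^v_ij = (E*[ij,v] - F*[ij,u])/(EG - F^2)

Answer: Gamma_uuu = 304/397, Gamma_uuv = 0, Gamma_uvv = 0, Gamma_vuu = 0, Gamma_vuv = 0, Gamma_vvv = 0


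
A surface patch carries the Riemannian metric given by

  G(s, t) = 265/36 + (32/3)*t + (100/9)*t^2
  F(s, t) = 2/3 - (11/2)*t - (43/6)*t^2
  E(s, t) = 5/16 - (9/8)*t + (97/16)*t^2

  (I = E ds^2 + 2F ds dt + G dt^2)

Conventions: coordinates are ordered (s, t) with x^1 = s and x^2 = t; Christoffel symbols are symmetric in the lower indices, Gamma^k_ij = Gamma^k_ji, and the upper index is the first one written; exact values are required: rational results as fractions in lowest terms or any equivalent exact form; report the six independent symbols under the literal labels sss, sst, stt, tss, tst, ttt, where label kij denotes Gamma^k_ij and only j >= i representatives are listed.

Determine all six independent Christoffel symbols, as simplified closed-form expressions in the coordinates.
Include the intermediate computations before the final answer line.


E = 5/16 - (9/8)*t + (97/16)*t^2; F = 2/3 - (11/2)*t - (43/6)*t^2; G = 265/36 + (32/3)*t + (100/9)*t^2
Gamma^k_ij = (1/2) g^{kl} (d_i g_jl + d_j g_il - d_l g_ij), with g^inv = (1/(EG-F^2)) [[G, -F], [-F, E]]
first partials: E_s = 0, E_t = -9/8 + (97/8)*t, F_s = 0, F_t = -11/2 - (43/3)*t, G_s = 0, G_t = 32/3 + (200/9)*t
D = EG - F^2 = 1069/576 + (229/96)*t + (8873/576)*t^2 - (80/3)*t^3 + 16*t^4
expanded: Gamma^s_ss = (G E_s - 2F F_s + F E_t)/(2D), Gamma^s_st = (G E_t - F G_s)/(2D), Gamma^s_tt = (2G F_t - G G_s - F G_t)/(2D), Gamma^t_ss = (2E F_s - E E_t - F E_s)/(2D), Gamma^t_st = (E G_s - F E_t)/(2D), Gamma^t_tt = (E G_t - 2F F_t + F G_s)/(2D); substitute and cancel common factors

Answer: Gamma_sss = (-25026*t^3 - 16884*t^2 + 4110*t - 216)/(9216*t^4 - 15360*t^3 + 8873*t^2 + 1374*t + 1069), Gamma_sst = (38800*t^3 + 33648*t^2 + 22249*t - 2385)/(9216*t^4 - 15360*t^3 + 8873*t^2 + 1374*t + 1069), Gamma_stt = (-137600*t^3 - 198144*t^2 - 245808*t - 76104)/(27648*t^4 - 46080*t^3 + 26619*t^2 + 4122*t + 3207), Gamma_tss = (-84681*t^3 + 23571*t^2 - 5823*t + 405)/(36864*t^4 - 61440*t^3 + 35492*t^2 + 5496*t + 4276), Gamma_tst = (25026*t^3 + 16884*t^2 - 4110*t + 216)/(9216*t^4 - 15360*t^3 + 8873*t^2 + 1374*t + 1069), Gamma_ttt = (-20368*t^3 - 56688*t^2 - 13376*t + 3072)/(9216*t^4 - 15360*t^3 + 8873*t^2 + 1374*t + 1069)


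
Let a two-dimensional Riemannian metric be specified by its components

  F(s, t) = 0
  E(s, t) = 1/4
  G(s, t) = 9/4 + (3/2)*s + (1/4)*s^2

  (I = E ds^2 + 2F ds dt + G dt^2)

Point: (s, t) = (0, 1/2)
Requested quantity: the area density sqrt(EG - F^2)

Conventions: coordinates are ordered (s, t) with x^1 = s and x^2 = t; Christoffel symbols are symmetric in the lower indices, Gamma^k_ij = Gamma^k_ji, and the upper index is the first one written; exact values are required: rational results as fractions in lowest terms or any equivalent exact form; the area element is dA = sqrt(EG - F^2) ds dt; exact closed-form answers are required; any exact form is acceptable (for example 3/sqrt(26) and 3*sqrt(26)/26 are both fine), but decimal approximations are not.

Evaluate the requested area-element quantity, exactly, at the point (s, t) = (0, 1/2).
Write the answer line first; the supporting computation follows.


Answer: sqrt(EG - F^2) = 3/4

E = 1/4, F = 0, G = 9/4; EG - F^2 = 9/16
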